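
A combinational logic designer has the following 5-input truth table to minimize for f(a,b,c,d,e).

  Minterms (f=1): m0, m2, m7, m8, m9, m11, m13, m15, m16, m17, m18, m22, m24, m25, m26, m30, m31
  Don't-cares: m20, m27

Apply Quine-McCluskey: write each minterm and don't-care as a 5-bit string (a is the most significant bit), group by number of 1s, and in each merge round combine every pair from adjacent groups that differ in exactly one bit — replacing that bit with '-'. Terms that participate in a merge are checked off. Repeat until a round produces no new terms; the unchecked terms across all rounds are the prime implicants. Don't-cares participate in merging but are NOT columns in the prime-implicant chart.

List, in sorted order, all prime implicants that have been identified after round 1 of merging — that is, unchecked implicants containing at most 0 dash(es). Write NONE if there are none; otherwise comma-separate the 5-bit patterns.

NONE

size-2^0 implicants → 00000(✓)  00010(✓)  00111(✓)  01000(✓)  01001(✓)  01011(✓)  01101(✓)  01111(✓)  10000(✓)  10001(✓)  10010(✓)  10100(✓)  10110(✓)  11000(✓)  11001(✓)  11010(✓)  11011(✓)  11110(✓)  11111(✓)
size-2^1 implicants → -0000(✓)  -0010(✓)  -1000(✓)  -1001(✓)  -1011(✓)  -1111(✓)  0-000(✓)  0-111  000-0(✓)  01-01(✓)  01-11(✓)  010-1(✓)  0100-(✓)  011-1(✓)  1-000(✓)  1-001(✓)  1-010(✓)  1-110(✓)  10-00(✓)  10-10(✓)  100-0(✓)  1000-(✓)  101-0(✓)  11-10(✓)  11-11(✓)  110-0(✓)  110-1(✓)  1100-(✓)  1101-(✓)  1111-(✓)
size-2^2 implicants → --000  -00-0  -1-11  -10-1  -100-  01--1  1--10  1-0-0  1-00-  10--0  11-1-  110--
Unchecked terms (primes): --000, -00-0, -1-11, -10-1, -100-, 0-111, 01--1, 1--10, 1-0-0, 1-00-, 10--0, 11-1-, 110--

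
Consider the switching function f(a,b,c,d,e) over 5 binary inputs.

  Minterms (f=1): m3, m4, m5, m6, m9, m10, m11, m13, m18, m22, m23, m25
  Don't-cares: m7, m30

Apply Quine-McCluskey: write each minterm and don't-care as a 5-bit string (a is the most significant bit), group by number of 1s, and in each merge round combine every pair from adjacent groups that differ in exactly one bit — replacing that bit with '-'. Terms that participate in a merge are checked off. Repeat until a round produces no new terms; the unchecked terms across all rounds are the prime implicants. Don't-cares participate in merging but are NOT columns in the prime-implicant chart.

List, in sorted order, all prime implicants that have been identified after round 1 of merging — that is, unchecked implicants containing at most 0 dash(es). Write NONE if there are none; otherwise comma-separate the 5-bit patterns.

size-2^0 implicants → 00011(✓)  00100(✓)  00101(✓)  00110(✓)  00111(✓)  01001(✓)  01010(✓)  01011(✓)  01101(✓)  10010(✓)  10110(✓)  10111(✓)  11001(✓)  11110(✓)
size-2^1 implicants → -0110(✓)  -0111(✓)  -1001  0-011  0-101  00-11  001-0(✓)  001-1(✓)  0010-(✓)  0011-(✓)  01-01  010-1  0101-  1-110  10-10  1011-(✓)
size-2^2 implicants → -011-  001--
Unchecked terms (primes): -011-, -1001, 0-011, 0-101, 00-11, 001--, 01-01, 010-1, 0101-, 1-110, 10-10

NONE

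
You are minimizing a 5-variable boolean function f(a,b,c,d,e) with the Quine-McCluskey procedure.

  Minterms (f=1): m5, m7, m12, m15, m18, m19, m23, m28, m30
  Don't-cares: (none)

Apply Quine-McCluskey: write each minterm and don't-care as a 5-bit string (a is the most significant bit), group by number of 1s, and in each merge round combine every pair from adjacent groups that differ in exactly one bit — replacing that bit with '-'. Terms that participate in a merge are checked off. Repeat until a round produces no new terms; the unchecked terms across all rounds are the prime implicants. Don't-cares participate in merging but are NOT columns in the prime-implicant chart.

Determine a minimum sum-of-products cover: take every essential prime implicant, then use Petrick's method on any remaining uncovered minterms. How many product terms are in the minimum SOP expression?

[col 0] 00101*, 00111*, 01100*, 01111*, 10010*, 10011*, 10111*, 11100*, 11110*
[col 1] -0111, -1100, 0-111, 001-1, 10-11, 1001-, 111-0
Prime implicants: -0111, -1100, 0-111, 001-1, 10-11, 1001-, 111-0
PI chart (minterm → PIs covering it):
  5 | 001-1  (sole → essential)
  7 | -0111,0-111,001-1
  12 | -1100  (sole → essential)
  15 | 0-111  (sole → essential)
  18 | 1001-  (sole → essential)
  19 | 10-11,1001-
  23 | -0111,10-11
  28 | -1100,111-0
  30 | 111-0  (sole → essential)
Essential prime implicants: -1100, 0-111, 001-1, 1001-, 111-0
Petrick residual → -0111
Minimum SOP uses 6 PIs: b'cde + bcd'e' + a'cde + a'b'ce + ab'c'd + abce'

6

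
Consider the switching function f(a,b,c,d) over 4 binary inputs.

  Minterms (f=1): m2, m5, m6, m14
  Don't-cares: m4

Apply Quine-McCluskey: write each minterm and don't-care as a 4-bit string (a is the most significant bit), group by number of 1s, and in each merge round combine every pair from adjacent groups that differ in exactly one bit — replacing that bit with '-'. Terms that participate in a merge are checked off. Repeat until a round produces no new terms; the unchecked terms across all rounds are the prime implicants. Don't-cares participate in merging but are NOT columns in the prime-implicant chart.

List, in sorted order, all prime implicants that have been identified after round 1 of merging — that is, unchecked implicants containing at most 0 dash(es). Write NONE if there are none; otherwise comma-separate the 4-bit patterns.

[col 0] 0010*, 0100*, 0101*, 0110*, 1110*
[col 1] -110, 0-10, 01-0, 010-
Prime implicants: -110, 0-10, 01-0, 010-

NONE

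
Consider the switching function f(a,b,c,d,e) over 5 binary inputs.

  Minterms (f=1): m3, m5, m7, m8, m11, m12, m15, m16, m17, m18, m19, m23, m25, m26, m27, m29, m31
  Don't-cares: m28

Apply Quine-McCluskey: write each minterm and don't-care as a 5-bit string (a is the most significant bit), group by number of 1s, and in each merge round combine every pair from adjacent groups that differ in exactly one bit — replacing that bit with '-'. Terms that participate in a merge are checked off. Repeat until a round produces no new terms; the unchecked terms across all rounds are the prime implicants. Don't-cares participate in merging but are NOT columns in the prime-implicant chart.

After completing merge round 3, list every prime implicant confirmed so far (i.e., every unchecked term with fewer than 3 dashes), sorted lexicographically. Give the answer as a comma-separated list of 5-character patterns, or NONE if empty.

Round 0: 00011✓ 00101✓ 00111✓ 01000✓ 01011✓ 01100✓ 01111✓ 10000✓ 10001✓ 10010✓ 10011✓ 10111✓ 11001✓ 11010✓ 11011✓ 11100✓ 11101✓ 11111✓
Round 1: -0011✓ -0111✓ -1011✓ -1100 -1111✓ 0-011✓ 0-111✓ 00-11✓ 001-1 01-00 01-11✓ 1-001✓ 1-010✓ 1-011✓ 1-111✓ 10-11✓ 100-0✓ 100-1✓ 1000-✓ 1001-✓ 11-01✓ 11-11✓ 110-1✓ 1101-✓ 111-1✓ 1110-
Round 2: --011✓ --111✓ -0-11✓ -1-11✓ 0--11✓ 1--11✓ 1-0-1 1-01- 100-- 11--1
Round 3: ---11
PIs = {---11, -1100, 001-1, 01-00, 1-0-1, 1-01-, 100--, 11--1, 1110-}

-1100, 001-1, 01-00, 1-0-1, 1-01-, 100--, 11--1, 1110-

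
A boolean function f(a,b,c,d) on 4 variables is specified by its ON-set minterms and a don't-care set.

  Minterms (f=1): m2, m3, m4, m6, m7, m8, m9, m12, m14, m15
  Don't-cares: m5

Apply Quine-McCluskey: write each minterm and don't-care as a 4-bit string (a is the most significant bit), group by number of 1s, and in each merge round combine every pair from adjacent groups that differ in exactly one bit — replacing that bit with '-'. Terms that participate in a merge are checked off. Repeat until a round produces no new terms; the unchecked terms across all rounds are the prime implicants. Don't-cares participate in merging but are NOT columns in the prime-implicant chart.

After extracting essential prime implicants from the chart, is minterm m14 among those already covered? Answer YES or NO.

YES

size-2^0 implicants → 0010(✓)  0011(✓)  0100(✓)  0101(✓)  0110(✓)  0111(✓)  1000(✓)  1001(✓)  1100(✓)  1110(✓)  1111(✓)
size-2^1 implicants → -100(✓)  -110(✓)  -111(✓)  0-10(✓)  0-11(✓)  001-(✓)  01-0(✓)  01-1(✓)  010-(✓)  011-(✓)  1-00  100-  11-0(✓)  111-(✓)
size-2^2 implicants → -1-0  -11-  0-1-  01--
Unchecked terms (primes): -1-0, -11-, 0-1-, 01--, 1-00, 100-
Minterm coverage:
  m2 ⊆ 0-1- [E]
  m3 ⊆ 0-1- [E]
  m4 ⊆ -1-0,01--
  m6 ⊆ -1-0,-11-,0-1-,01--
  m7 ⊆ -11-,0-1-,01--
  m8 ⊆ 1-00,100-
  m9 ⊆ 100- [E]
  m12 ⊆ -1-0,1-00
  m14 ⊆ -1-0,-11-
  m15 ⊆ -11- [E]
E = {-11-, 0-1-, 100-}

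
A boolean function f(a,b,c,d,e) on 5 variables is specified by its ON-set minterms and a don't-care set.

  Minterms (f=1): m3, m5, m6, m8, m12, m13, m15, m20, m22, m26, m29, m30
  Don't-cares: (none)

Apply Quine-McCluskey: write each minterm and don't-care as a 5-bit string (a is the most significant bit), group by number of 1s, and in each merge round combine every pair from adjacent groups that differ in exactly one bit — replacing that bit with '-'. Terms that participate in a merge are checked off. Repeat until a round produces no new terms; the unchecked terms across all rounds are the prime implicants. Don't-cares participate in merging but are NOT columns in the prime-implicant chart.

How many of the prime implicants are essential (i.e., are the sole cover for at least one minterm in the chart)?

8

[col 0] 00011, 00101*, 00110*, 01000*, 01100*, 01101*, 01111*, 10100*, 10110*, 11010*, 11101*, 11110*
[col 1] -0110, -1101, 0-101, 01-00, 011-1, 0110-, 1-110, 101-0, 11-10
Prime implicants: -0110, -1101, 0-101, 00011, 01-00, 011-1, 0110-, 1-110, 101-0, 11-10
PI chart (minterm → PIs covering it):
  3 | 00011  (sole → essential)
  5 | 0-101  (sole → essential)
  6 | -0110  (sole → essential)
  8 | 01-00  (sole → essential)
  12 | 01-00,0110-
  13 | -1101,0-101,011-1,0110-
  15 | 011-1  (sole → essential)
  20 | 101-0  (sole → essential)
  22 | -0110,1-110,101-0
  26 | 11-10  (sole → essential)
  29 | -1101  (sole → essential)
  30 | 1-110,11-10
Essential prime implicants: -0110, -1101, 0-101, 00011, 01-00, 011-1, 101-0, 11-10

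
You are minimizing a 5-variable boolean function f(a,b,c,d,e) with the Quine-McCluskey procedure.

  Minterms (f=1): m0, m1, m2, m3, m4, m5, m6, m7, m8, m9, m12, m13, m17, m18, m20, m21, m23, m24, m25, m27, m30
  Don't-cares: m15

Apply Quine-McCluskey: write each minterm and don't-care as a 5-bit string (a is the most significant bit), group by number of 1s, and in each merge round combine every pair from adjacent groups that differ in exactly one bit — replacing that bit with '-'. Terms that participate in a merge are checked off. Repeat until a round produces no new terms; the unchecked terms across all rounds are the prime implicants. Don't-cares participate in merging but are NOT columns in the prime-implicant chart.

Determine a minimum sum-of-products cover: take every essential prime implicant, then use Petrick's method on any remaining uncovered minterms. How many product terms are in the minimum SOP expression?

9

Round 0: 00000✓ 00001✓ 00010✓ 00011✓ 00100✓ 00101✓ 00110✓ 00111✓ 01000✓ 01001✓ 01100✓ 01101✓ 01111✓ 10001✓ 10010✓ 10100✓ 10101✓ 10111✓ 11000✓ 11001✓ 11011✓ 11110
Round 1: -0001✓ -0010 -0100✓ -0101✓ -0111✓ -1000✓ -1001✓ 0-000✓ 0-001✓ 0-100✓ 0-101✓ 0-111✓ 00-00✓ 00-01✓ 00-10✓ 00-11✓ 000-0✓ 000-1✓ 0000-✓ 0001-✓ 001-0✓ 001-1✓ 0010-✓ 0011-✓ 01-00✓ 01-01✓ 0100-✓ 011-1✓ 0110-✓ 1-001✓ 10-01✓ 101-1✓ 1010-✓ 110-1 1100-✓
Round 2: --001 -0-01 -01-1 -010- -100- 0--00✓ 0--01✓ 0-00-✓ 0-1-1 0-10-✓ 00--0✓ 00--1✓ 00-0-✓ 00-1-✓ 000--✓ 001--✓ 01-0-✓
Round 3: 0--0- 00---
PIs = {--001, -0-01, -0010, -01-1, -010-, -100-, 0--0-, 0-1-1, 00---, 110-1, 11110}
Coverage chart:
  m0: 0--0-,00---
  m1: --001,-0-01,0--0-,00---
  m2: -0010,00---
  m3: 00--- ←essential
  m4: -010-,0--0-,00---
  m5: -0-01,-01-1,-010-,0--0-,0-1-1,00---
  m6: 00--- ←essential
  m7: -01-1,0-1-1,00---
  m8: -100-,0--0-
  m9: --001,-100-,0--0-
  m12: 0--0- ←essential
  m13: 0--0-,0-1-1
  m17: --001,-0-01
  m18: -0010 ←essential
  m20: -010- ←essential
  m21: -0-01,-01-1,-010-
  m23: -01-1 ←essential
  m24: -100- ←essential
  m25: --001,-100-,110-1
  m27: 110-1 ←essential
  m30: 11110 ←essential
Essential: -0010, -01-1, -010-, -100-, 0--0-, 00---, 110-1, 11110
Petrick residual → --001
Min cover (9 terms): c'd'e + b'c'de' + b'ce + b'cd' + bc'd' + a'd' + a'b' + abc'e + abcde'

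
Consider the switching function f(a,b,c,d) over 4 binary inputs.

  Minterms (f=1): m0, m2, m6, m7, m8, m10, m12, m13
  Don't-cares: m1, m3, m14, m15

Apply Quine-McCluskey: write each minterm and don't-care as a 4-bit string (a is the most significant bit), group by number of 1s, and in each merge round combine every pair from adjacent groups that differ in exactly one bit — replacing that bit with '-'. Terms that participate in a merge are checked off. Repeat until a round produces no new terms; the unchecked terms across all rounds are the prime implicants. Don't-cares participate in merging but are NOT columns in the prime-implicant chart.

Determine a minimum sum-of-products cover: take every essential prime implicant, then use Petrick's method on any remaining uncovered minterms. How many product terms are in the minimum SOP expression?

size-2^0 implicants → 0000(✓)  0001(✓)  0010(✓)  0011(✓)  0110(✓)  0111(✓)  1000(✓)  1010(✓)  1100(✓)  1101(✓)  1110(✓)  1111(✓)
size-2^1 implicants → -000(✓)  -010(✓)  -110(✓)  -111(✓)  0-10(✓)  0-11(✓)  00-0(✓)  00-1(✓)  000-(✓)  001-(✓)  011-(✓)  1-00(✓)  1-10(✓)  10-0(✓)  11-0(✓)  11-1(✓)  110-(✓)  111-(✓)
size-2^2 implicants → --10  -0-0  -11-  0-1-  00--  1--0  11--
Unchecked terms (primes): --10, -0-0, -11-, 0-1-, 00--, 1--0, 11--
Minterm coverage:
  m0 ⊆ -0-0,00--
  m2 ⊆ --10,-0-0,0-1-,00--
  m6 ⊆ --10,-11-,0-1-
  m7 ⊆ -11-,0-1-
  m8 ⊆ -0-0,1--0
  m10 ⊆ --10,-0-0,1--0
  m12 ⊆ 1--0,11--
  m13 ⊆ 11-- [E]
E = {11--}
Petrick residual → -0-0, -11-
Cover = b'd' + bc + ab  |cover|=3

3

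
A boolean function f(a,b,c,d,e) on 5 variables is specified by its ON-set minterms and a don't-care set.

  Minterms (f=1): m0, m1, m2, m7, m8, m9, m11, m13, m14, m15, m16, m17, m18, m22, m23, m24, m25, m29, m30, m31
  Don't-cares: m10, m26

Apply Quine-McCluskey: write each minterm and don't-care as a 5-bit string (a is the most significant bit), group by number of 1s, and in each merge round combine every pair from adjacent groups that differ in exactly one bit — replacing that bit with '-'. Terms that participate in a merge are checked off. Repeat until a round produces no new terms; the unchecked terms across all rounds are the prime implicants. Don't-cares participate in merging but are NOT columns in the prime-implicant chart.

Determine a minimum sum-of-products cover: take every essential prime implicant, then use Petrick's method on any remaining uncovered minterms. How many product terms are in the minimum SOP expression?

size-2^0 implicants → 00000(✓)  00001(✓)  00010(✓)  00111(✓)  01000(✓)  01001(✓)  01010(✓)  01011(✓)  01101(✓)  01110(✓)  01111(✓)  10000(✓)  10001(✓)  10010(✓)  10110(✓)  10111(✓)  11000(✓)  11001(✓)  11010(✓)  11101(✓)  11110(✓)  11111(✓)
size-2^1 implicants → -0000(✓)  -0001(✓)  -0010(✓)  -0111(✓)  -1000(✓)  -1001(✓)  -1010(✓)  -1101(✓)  -1110(✓)  -1111(✓)  0-000(✓)  0-001(✓)  0-010(✓)  0-111(✓)  000-0(✓)  0000-(✓)  01-01(✓)  01-10(✓)  01-11(✓)  010-0(✓)  010-1(✓)  0100-(✓)  0101-(✓)  011-1(✓)  0111-(✓)  1-000(✓)  1-001(✓)  1-010(✓)  1-110(✓)  1-111(✓)  10-10(✓)  100-0(✓)  1000-(✓)  1011-(✓)  11-01(✓)  11-10(✓)  110-0(✓)  1100-(✓)  111-1(✓)  1111-(✓)
size-2^2 implicants → --000(✓)  --001(✓)  --010(✓)  --111  -00-0(✓)  -000-(✓)  -1-01  -1-10  -10-0(✓)  -100-(✓)  -11-1  -111-  0-0-0(✓)  0-00-(✓)  01--1  01-1-  010--  1--10  1-0-0(✓)  1-00-(✓)  1-11-
size-2^3 implicants → --0-0  --00-
Unchecked terms (primes): --0-0, --00-, --111, -1-01, -1-10, -11-1, -111-, 01--1, 01-1-, 010--, 1--10, 1-11-
Minterm coverage:
  m0 ⊆ --0-0,--00-
  m1 ⊆ --00- [E]
  m2 ⊆ --0-0 [E]
  m7 ⊆ --111 [E]
  m8 ⊆ --0-0,--00-,010--
  m9 ⊆ --00-,-1-01,01--1,010--
  m11 ⊆ 01--1,01-1-,010--
  m13 ⊆ -1-01,-11-1,01--1
  m14 ⊆ -1-10,-111-,01-1-
  m15 ⊆ --111,-11-1,-111-,01--1,01-1-
  m16 ⊆ --0-0,--00-
  m17 ⊆ --00- [E]
  m18 ⊆ --0-0,1--10
  m22 ⊆ 1--10,1-11-
  m23 ⊆ --111,1-11-
  m24 ⊆ --0-0,--00-
  m25 ⊆ --00-,-1-01
  m29 ⊆ -1-01,-11-1
  m30 ⊆ -1-10,-111-,1--10,1-11-
  m31 ⊆ --111,-11-1,-111-,1-11-
E = {--0-0, --00-, --111}
Petrick residual → -1-01, 01-1-, 1--10
Cover = c'e' + c'd' + cde + bd'e + a'bd + ade'  |cover|=6

6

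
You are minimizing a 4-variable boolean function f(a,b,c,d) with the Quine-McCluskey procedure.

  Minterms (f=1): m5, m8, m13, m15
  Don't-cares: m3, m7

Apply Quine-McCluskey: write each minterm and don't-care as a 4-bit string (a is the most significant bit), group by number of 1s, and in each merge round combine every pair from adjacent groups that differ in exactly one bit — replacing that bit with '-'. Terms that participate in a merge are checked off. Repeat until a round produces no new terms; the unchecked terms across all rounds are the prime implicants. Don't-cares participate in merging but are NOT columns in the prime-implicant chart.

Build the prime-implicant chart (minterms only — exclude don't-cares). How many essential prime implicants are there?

2

Round 0: 0011✓ 0101✓ 0111✓ 1000 1101✓ 1111✓
Round 1: -101✓ -111✓ 0-11 01-1✓ 11-1✓
Round 2: -1-1
PIs = {-1-1, 0-11, 1000}
Coverage chart:
  m5: -1-1 ←essential
  m8: 1000 ←essential
  m13: -1-1 ←essential
  m15: -1-1 ←essential
Essential: -1-1, 1000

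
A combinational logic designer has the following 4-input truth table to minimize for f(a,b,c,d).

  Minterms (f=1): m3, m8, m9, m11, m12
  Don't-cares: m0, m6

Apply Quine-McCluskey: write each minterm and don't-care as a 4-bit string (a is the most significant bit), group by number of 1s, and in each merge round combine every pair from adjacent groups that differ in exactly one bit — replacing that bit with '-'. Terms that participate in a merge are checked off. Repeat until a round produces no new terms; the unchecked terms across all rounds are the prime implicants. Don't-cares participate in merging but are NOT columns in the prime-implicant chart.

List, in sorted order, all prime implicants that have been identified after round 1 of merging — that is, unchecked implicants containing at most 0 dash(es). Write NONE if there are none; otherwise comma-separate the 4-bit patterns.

size-2^0 implicants → 0000(✓)  0011(✓)  0110  1000(✓)  1001(✓)  1011(✓)  1100(✓)
size-2^1 implicants → -000  -011  1-00  10-1  100-
Unchecked terms (primes): -000, -011, 0110, 1-00, 10-1, 100-

0110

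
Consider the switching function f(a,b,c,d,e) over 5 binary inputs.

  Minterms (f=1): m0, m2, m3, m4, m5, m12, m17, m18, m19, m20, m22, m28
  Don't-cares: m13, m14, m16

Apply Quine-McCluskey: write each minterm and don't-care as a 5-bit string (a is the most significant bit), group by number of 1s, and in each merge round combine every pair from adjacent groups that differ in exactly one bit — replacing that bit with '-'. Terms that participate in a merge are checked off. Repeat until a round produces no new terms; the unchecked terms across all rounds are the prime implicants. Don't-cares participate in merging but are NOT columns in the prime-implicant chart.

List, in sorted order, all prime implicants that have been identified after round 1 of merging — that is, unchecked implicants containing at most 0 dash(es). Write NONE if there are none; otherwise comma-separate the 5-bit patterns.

NONE

[col 0] 00000*, 00010*, 00011*, 00100*, 00101*, 01100*, 01101*, 01110*, 10000*, 10001*, 10010*, 10011*, 10100*, 10110*, 11100*
[col 1] -0000*, -0010*, -0011*, -0100*, -1100*, 0-100*, 0-101*, 00-00*, 000-0*, 0001-*, 0010-*, 011-0, 0110-*, 1-100*, 10-00*, 10-10*, 100-0*, 100-1*, 1000-*, 1001-*, 101-0*
[col 2] --100, -0-00, -00-0, -001-, 0-10-, 10--0, 100--
Prime implicants: --100, -0-00, -00-0, -001-, 0-10-, 011-0, 10--0, 100--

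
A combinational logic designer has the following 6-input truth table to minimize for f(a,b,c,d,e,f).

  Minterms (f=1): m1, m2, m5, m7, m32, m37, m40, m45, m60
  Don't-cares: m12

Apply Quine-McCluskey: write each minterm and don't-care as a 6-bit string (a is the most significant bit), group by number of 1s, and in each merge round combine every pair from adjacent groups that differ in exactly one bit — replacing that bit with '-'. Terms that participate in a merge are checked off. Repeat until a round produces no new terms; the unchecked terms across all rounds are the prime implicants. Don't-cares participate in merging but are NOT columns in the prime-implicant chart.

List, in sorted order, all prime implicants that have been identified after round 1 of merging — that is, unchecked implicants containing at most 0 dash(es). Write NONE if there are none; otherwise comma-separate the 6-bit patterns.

000010, 001100, 111100

size-2^0 implicants → 000001(✓)  000010  000101(✓)  000111(✓)  001100  100000(✓)  100101(✓)  101000(✓)  101101(✓)  111100
size-2^1 implicants → -00101  000-01  0001-1  10-000  10-101
Unchecked terms (primes): -00101, 000-01, 000010, 0001-1, 001100, 10-000, 10-101, 111100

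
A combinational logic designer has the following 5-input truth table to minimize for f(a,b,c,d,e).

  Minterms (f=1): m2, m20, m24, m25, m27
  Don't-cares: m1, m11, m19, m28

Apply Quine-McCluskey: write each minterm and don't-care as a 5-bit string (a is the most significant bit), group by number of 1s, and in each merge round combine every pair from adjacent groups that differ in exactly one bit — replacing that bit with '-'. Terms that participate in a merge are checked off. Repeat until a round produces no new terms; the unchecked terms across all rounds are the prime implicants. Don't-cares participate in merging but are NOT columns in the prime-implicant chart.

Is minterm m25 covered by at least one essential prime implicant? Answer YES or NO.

NO

[col 0] 00001, 00010, 01011*, 10011*, 10100*, 11000*, 11001*, 11011*, 11100*
[col 1] -1011, 1-011, 1-100, 11-00, 110-1, 1100-
Prime implicants: -1011, 00001, 00010, 1-011, 1-100, 11-00, 110-1, 1100-
PI chart (minterm → PIs covering it):
  2 | 00010  (sole → essential)
  20 | 1-100  (sole → essential)
  24 | 11-00,1100-
  25 | 110-1,1100-
  27 | -1011,1-011,110-1
Essential prime implicants: 00010, 1-100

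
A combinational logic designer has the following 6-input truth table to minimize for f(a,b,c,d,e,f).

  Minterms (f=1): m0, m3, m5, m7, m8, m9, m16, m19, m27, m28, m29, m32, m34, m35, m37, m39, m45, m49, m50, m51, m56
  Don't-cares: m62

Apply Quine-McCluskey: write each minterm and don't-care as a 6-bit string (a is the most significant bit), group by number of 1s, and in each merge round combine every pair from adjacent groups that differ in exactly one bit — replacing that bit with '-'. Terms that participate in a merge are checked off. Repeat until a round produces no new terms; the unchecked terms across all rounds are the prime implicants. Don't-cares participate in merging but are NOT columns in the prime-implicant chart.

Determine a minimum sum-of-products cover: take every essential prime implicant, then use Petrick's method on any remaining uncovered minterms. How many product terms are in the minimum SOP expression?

[col 0] 000000*, 000011*, 000101*, 000111*, 001000*, 001001*, 010000*, 010011*, 011011*, 011100*, 011101*, 100000*, 100010*, 100011*, 100101*, 100111*, 101101*, 110001*, 110010*, 110011*, 111000, 111110
[col 1] -00000, -00011*, -00101*, -00111*, -10011*, 0-0000, 0-0011*, 00-000, 000-11*, 0001-1*, 00100-, 01-011, 01110-, 1-0010*, 1-0011*, 10-101, 100-11*, 1000-0, 10001-*, 1001-1*, 1100-1, 11001-*
[col 2] --0011, -00-11, -001-1, 1-001-
Prime implicants: --0011, -00-11, -00000, -001-1, 0-0000, 00-000, 00100-, 01-011, 01110-, 1-001-, 10-101, 1000-0, 1100-1, 111000, 111110
PI chart (minterm → PIs covering it):
  0 | -00000,0-0000,00-000
  3 | --0011,-00-11
  5 | -001-1  (sole → essential)
  7 | -00-11,-001-1
  8 | 00-000,00100-
  9 | 00100-  (sole → essential)
  16 | 0-0000  (sole → essential)
  19 | --0011,01-011
  27 | 01-011  (sole → essential)
  28 | 01110-  (sole → essential)
  29 | 01110-  (sole → essential)
  32 | -00000,1000-0
  34 | 1-001-,1000-0
  35 | --0011,-00-11,1-001-
  37 | -001-1,10-101
  39 | -00-11,-001-1
  45 | 10-101  (sole → essential)
  49 | 1100-1  (sole → essential)
  50 | 1-001-  (sole → essential)
  51 | --0011,1-001-,1100-1
  56 | 111000  (sole → essential)
Essential prime implicants: -001-1, 0-0000, 00100-, 01-011, 01110-, 1-001-, 10-101, 1100-1, 111000
Petrick residual → --0011, -00000
Minimum SOP uses 11 PIs: c'd'ef + b'c'd'e'f' + b'c'df + a'c'd'e'f' + a'b'cd'e' + a'bd'ef + a'bcde' + ac'd'e + ab'de'f + abc'd'f + abcd'e'f'

11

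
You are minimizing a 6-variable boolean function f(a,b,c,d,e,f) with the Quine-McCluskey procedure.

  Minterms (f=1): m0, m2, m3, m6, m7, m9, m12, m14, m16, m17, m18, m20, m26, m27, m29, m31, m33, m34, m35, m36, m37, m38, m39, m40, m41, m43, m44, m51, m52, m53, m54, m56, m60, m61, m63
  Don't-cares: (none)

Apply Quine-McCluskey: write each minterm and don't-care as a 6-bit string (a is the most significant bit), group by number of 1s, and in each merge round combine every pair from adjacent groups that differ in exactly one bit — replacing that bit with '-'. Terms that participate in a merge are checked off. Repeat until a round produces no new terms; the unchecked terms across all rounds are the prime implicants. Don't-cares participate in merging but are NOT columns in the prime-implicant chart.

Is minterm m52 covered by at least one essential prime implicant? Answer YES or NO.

YES

size-2^0 implicants → 000000(✓)  000010(✓)  000011(✓)  000110(✓)  000111(✓)  001001(✓)  001100(✓)  001110(✓)  010000(✓)  010001(✓)  010010(✓)  010100(✓)  011010(✓)  011011(✓)  011101(✓)  011111(✓)  100001(✓)  100010(✓)  100011(✓)  100100(✓)  100101(✓)  100110(✓)  100111(✓)  101000(✓)  101001(✓)  101011(✓)  101100(✓)  110011(✓)  110100(✓)  110101(✓)  110110(✓)  111000(✓)  111100(✓)  111101(✓)  111111(✓)
size-2^1 implicants → -00010(✓)  -00011(✓)  -00110(✓)  -00111(✓)  -01001  -01100  -10100  -11101(✓)  -11111(✓)  0-0000(✓)  0-0010(✓)  00-110  000-10(✓)  000-11(✓)  0000-0(✓)  00001-(✓)  00011-(✓)  0011-0  01-010  010-00  0100-0(✓)  01000-  011-11  01101-  0111-1(✓)  1-0011  1-0100(✓)  1-0101(✓)  1-0110(✓)  1-1000(✓)  1-1100(✓)  10-001(✓)  10-011(✓)  10-100(✓)  100-01(✓)  100-10(✓)  100-11(✓)  1000-1(✓)  10001-(✓)  1001-0(✓)  1001-1(✓)  10010-(✓)  10011-(✓)  101-00(✓)  1010-1(✓)  10100-  11-100(✓)  11-101(✓)  1101-0(✓)  11010-(✓)  111-00(✓)  1111-1(✓)  11110-(✓)
size-2^2 implicants → -00-10(✓)  -00-11(✓)  -0001-(✓)  -0011-(✓)  -111-1  0-00-0  000-1-(✓)  1--100  1-01-0  1-010-  1-1-00  10-0-1  100--1  100-1-(✓)  1001--  11-10-
size-2^3 implicants → -00-1-
Unchecked terms (primes): -00-1-, -01001, -01100, -10100, -111-1, 0-00-0, 00-110, 0011-0, 01-010, 010-00, 01000-, 011-11, 01101-, 1--100, 1-0011, 1-01-0, 1-010-, 1-1-00, 10-0-1, 100--1, 1001--, 10100-, 11-10-
Minterm coverage:
  m0 ⊆ 0-00-0 [E]
  m2 ⊆ -00-1-,0-00-0
  m3 ⊆ -00-1- [E]
  m6 ⊆ -00-1-,00-110
  m7 ⊆ -00-1- [E]
  m9 ⊆ -01001 [E]
  m12 ⊆ -01100,0011-0
  m14 ⊆ 00-110,0011-0
  m16 ⊆ 0-00-0,010-00,01000-
  m17 ⊆ 01000- [E]
  m18 ⊆ 0-00-0,01-010
  m20 ⊆ -10100,010-00
  m26 ⊆ 01-010,01101-
  m27 ⊆ 011-11,01101-
  m29 ⊆ -111-1 [E]
  m31 ⊆ -111-1,011-11
  m33 ⊆ 10-0-1,100--1
  m34 ⊆ -00-1- [E]
  m35 ⊆ -00-1-,1-0011,10-0-1,100--1
  m36 ⊆ 1--100,1-01-0,1-010-,1001--
  m37 ⊆ 1-010-,100--1,1001--
  m38 ⊆ -00-1-,1-01-0,1001--
  m39 ⊆ -00-1-,100--1,1001--
  m40 ⊆ 1-1-00,10100-
  m41 ⊆ -01001,10-0-1,10100-
  m43 ⊆ 10-0-1 [E]
  m44 ⊆ -01100,1--100,1-1-00
  m51 ⊆ 1-0011 [E]
  m52 ⊆ -10100,1--100,1-01-0,1-010-,11-10-
  m53 ⊆ 1-010-,11-10-
  m54 ⊆ 1-01-0 [E]
  m56 ⊆ 1-1-00 [E]
  m60 ⊆ 1--100,1-1-00,11-10-
  m61 ⊆ -111-1,11-10-
  m63 ⊆ -111-1 [E]
E = {-00-1-, -01001, -111-1, 0-00-0, 01000-, 1-0011, 1-01-0, 1-1-00, 10-0-1}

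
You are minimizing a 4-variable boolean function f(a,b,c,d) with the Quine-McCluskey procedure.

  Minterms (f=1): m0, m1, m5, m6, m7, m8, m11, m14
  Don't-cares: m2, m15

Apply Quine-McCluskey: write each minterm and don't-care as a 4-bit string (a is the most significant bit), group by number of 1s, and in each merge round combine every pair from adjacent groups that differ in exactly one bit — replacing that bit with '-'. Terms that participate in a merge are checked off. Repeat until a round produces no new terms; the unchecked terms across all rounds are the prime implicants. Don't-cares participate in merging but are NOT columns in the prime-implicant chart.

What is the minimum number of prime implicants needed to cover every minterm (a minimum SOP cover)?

Round 0: 0000✓ 0001✓ 0010✓ 0101✓ 0110✓ 0111✓ 1000✓ 1011✓ 1110✓ 1111✓
Round 1: -000 -110✓ -111✓ 0-01 0-10 00-0 000- 01-1 011-✓ 1-11 111-✓
Round 2: -11-
PIs = {-000, -11-, 0-01, 0-10, 00-0, 000-, 01-1, 1-11}
Coverage chart:
  m0: -000,00-0,000-
  m1: 0-01,000-
  m5: 0-01,01-1
  m6: -11-,0-10
  m7: -11-,01-1
  m8: -000 ←essential
  m11: 1-11 ←essential
  m14: -11- ←essential
Essential: -000, -11-, 1-11
Petrick residual → 0-01
Min cover (4 terms): b'c'd' + bc + a'c'd + acd

4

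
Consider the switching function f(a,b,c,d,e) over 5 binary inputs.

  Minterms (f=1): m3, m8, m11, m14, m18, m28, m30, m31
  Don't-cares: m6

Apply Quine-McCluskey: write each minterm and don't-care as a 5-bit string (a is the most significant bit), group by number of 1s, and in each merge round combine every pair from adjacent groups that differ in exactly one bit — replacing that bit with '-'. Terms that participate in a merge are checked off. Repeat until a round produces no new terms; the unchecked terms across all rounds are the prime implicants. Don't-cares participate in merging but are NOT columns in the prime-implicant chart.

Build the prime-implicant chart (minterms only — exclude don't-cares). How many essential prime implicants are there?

size-2^0 implicants → 00011(✓)  00110(✓)  01000  01011(✓)  01110(✓)  10010  11100(✓)  11110(✓)  11111(✓)
size-2^1 implicants → -1110  0-011  0-110  111-0  1111-
Unchecked terms (primes): -1110, 0-011, 0-110, 01000, 10010, 111-0, 1111-
Minterm coverage:
  m3 ⊆ 0-011 [E]
  m8 ⊆ 01000 [E]
  m11 ⊆ 0-011 [E]
  m14 ⊆ -1110,0-110
  m18 ⊆ 10010 [E]
  m28 ⊆ 111-0 [E]
  m30 ⊆ -1110,111-0,1111-
  m31 ⊆ 1111- [E]
E = {0-011, 01000, 10010, 111-0, 1111-}

5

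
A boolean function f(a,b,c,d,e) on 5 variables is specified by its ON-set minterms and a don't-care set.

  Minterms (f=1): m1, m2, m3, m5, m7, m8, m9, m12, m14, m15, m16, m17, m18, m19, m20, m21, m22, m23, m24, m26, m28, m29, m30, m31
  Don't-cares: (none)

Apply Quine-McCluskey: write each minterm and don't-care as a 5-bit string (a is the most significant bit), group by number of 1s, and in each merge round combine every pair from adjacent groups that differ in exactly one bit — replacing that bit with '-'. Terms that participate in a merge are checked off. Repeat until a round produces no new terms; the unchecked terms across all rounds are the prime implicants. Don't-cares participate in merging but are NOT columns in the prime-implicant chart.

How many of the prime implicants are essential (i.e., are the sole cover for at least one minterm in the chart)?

4

[col 0] 00001*, 00010*, 00011*, 00101*, 00111*, 01000*, 01001*, 01100*, 01110*, 01111*, 10000*, 10001*, 10010*, 10011*, 10100*, 10101*, 10110*, 10111*, 11000*, 11010*, 11100*, 11101*, 11110*, 11111*
[col 1] -0001*, -0010*, -0011*, -0101*, -0111*, -1000*, -1100*, -1110*, -1111*, 0-001, 0-111*, 00-01*, 00-11*, 000-1*, 0001-*, 001-1*, 01-00*, 0100-, 011-0*, 0111-*, 1-000*, 1-010*, 1-100*, 1-101*, 1-110*, 1-111*, 10-00*, 10-01*, 10-10*, 10-11*, 100-0*, 100-1*, 1000-*, 1001-*, 101-0*, 101-1*, 1010-*, 1011-*, 11-00*, 11-10*, 110-0*, 111-0*, 111-1*, 1110-*, 1111-*
[col 2] --111, -0-01*, -0-11*, -00-1*, -001-, -01-1*, -1-00, -11-0, -111-, 00--1*, 1--00*, 1--10*, 1-0-0*, 1-1-0*, 1-1-1*, 1-10-*, 1-11-*, 10--0*, 10--1*, 10-0-*, 10-1-*, 100--*, 101--*, 11--0*, 111--*
[col 3] -0--1, 1---0, 1-1--, 10---
Prime implicants: --111, -0--1, -001-, -1-00, -11-0, -111-, 0-001, 0100-, 1---0, 1-1--, 10---
PI chart (minterm → PIs covering it):
  1 | -0--1,0-001
  2 | -001-  (sole → essential)
  3 | -0--1,-001-
  5 | -0--1  (sole → essential)
  7 | --111,-0--1
  8 | -1-00,0100-
  9 | 0-001,0100-
  12 | -1-00,-11-0
  14 | -11-0,-111-
  15 | --111,-111-
  16 | 1---0,10---
  17 | -0--1,10---
  18 | -001-,1---0,10---
  19 | -0--1,-001-,10---
  20 | 1---0,1-1--,10---
  21 | -0--1,1-1--,10---
  22 | 1---0,1-1--,10---
  23 | --111,-0--1,1-1--,10---
  24 | -1-00,1---0
  26 | 1---0  (sole → essential)
  28 | -1-00,-11-0,1---0,1-1--
  29 | 1-1--  (sole → essential)
  30 | -11-0,-111-,1---0,1-1--
  31 | --111,-111-,1-1--
Essential prime implicants: -0--1, -001-, 1---0, 1-1--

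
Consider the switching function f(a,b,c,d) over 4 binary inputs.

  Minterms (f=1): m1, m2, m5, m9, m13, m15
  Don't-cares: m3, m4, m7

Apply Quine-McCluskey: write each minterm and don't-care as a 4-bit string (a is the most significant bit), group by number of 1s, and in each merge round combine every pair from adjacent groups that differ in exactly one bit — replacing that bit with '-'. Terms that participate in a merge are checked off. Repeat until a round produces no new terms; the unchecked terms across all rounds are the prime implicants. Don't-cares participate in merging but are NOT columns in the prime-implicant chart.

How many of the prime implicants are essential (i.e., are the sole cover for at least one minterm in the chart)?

Round 0: 0001✓ 0010✓ 0011✓ 0100✓ 0101✓ 0111✓ 1001✓ 1101✓ 1111✓
Round 1: -001✓ -101✓ -111✓ 0-01✓ 0-11✓ 00-1✓ 001- 01-1✓ 010- 1-01✓ 11-1✓
Round 2: --01 -1-1 0--1
PIs = {--01, -1-1, 0--1, 001-, 010-}
Coverage chart:
  m1: --01,0--1
  m2: 001- ←essential
  m5: --01,-1-1,0--1,010-
  m9: --01 ←essential
  m13: --01,-1-1
  m15: -1-1 ←essential
Essential: --01, -1-1, 001-

3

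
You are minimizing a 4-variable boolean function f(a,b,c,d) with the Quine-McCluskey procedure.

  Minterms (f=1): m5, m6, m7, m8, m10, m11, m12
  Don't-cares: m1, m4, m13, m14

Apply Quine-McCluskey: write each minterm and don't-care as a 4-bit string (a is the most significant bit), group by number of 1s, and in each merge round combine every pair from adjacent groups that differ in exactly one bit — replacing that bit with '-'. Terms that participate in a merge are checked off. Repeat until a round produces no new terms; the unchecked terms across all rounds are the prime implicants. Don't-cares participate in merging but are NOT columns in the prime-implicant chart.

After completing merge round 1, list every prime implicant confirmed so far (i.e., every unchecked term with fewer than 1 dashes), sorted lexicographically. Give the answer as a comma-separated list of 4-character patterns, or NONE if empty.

Round 0: 0001✓ 0100✓ 0101✓ 0110✓ 0111✓ 1000✓ 1010✓ 1011✓ 1100✓ 1101✓ 1110✓
Round 1: -100✓ -101✓ -110✓ 0-01 01-0✓ 01-1✓ 010-✓ 011-✓ 1-00✓ 1-10✓ 10-0✓ 101- 11-0✓ 110-✓
Round 2: -1-0 -10- 01-- 1--0
PIs = {-1-0, -10-, 0-01, 01--, 1--0, 101-}

NONE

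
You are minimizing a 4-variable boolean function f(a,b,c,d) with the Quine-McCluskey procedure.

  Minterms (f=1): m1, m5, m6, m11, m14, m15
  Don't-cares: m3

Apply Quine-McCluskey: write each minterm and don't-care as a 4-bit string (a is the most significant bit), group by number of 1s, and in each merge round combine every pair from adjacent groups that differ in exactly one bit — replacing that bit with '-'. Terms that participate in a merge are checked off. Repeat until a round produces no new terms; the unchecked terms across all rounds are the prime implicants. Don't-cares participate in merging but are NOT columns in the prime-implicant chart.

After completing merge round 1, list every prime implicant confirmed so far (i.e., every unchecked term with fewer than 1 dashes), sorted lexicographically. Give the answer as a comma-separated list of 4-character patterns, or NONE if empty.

NONE

size-2^0 implicants → 0001(✓)  0011(✓)  0101(✓)  0110(✓)  1011(✓)  1110(✓)  1111(✓)
size-2^1 implicants → -011  -110  0-01  00-1  1-11  111-
Unchecked terms (primes): -011, -110, 0-01, 00-1, 1-11, 111-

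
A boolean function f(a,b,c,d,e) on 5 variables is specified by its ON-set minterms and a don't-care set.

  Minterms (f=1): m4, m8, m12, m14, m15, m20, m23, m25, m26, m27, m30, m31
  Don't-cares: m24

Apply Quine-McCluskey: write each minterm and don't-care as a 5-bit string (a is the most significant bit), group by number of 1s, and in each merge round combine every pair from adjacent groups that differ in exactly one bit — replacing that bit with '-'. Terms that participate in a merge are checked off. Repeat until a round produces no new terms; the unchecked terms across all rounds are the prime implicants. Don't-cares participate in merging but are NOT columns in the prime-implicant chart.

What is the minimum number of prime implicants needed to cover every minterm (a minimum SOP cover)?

[col 0] 00100*, 01000*, 01100*, 01110*, 01111*, 10100*, 10111*, 11000*, 11001*, 11010*, 11011*, 11110*, 11111*
[col 1] -0100, -1000, -1110*, -1111*, 0-100, 01-00, 011-0, 0111-*, 1-111, 11-10*, 11-11*, 110-0*, 110-1*, 1100-*, 1101-*, 1111-*
[col 2] -111-, 11-1-, 110--
Prime implicants: -0100, -1000, -111-, 0-100, 01-00, 011-0, 1-111, 11-1-, 110--
PI chart (minterm → PIs covering it):
  4 | -0100,0-100
  8 | -1000,01-00
  12 | 0-100,01-00,011-0
  14 | -111-,011-0
  15 | -111-  (sole → essential)
  20 | -0100  (sole → essential)
  23 | 1-111  (sole → essential)
  25 | 110--  (sole → essential)
  26 | 11-1-,110--
  27 | 11-1-,110--
  30 | -111-,11-1-
  31 | -111-,1-111,11-1-
Essential prime implicants: -0100, -111-, 1-111, 110--
Petrick residual → 01-00
Minimum SOP uses 5 PIs: b'cd'e' + bcd + a'bd'e' + acde + abc'

5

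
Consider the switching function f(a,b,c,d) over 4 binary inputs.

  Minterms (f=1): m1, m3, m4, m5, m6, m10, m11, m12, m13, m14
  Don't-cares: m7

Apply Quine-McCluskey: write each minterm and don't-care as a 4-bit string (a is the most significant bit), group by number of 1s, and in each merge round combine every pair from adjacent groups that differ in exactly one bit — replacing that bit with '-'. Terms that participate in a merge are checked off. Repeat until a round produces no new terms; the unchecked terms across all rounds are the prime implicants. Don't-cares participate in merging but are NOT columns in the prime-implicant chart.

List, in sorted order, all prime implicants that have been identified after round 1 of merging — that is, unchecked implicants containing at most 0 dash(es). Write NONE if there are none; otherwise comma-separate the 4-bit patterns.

size-2^0 implicants → 0001(✓)  0011(✓)  0100(✓)  0101(✓)  0110(✓)  0111(✓)  1010(✓)  1011(✓)  1100(✓)  1101(✓)  1110(✓)
size-2^1 implicants → -011  -100(✓)  -101(✓)  -110(✓)  0-01(✓)  0-11(✓)  00-1(✓)  01-0(✓)  01-1(✓)  010-(✓)  011-(✓)  1-10  101-  11-0(✓)  110-(✓)
size-2^2 implicants → -1-0  -10-  0--1  01--
Unchecked terms (primes): -011, -1-0, -10-, 0--1, 01--, 1-10, 101-

NONE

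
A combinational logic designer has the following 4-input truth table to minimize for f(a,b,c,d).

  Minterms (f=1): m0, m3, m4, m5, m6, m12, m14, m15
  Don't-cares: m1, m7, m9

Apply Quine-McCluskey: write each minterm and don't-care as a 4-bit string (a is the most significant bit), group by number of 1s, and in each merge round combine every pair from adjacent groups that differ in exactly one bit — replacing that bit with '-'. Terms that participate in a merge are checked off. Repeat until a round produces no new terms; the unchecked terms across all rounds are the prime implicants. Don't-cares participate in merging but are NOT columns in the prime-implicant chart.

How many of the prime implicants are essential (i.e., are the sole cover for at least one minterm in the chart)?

size-2^0 implicants → 0000(✓)  0001(✓)  0011(✓)  0100(✓)  0101(✓)  0110(✓)  0111(✓)  1001(✓)  1100(✓)  1110(✓)  1111(✓)
size-2^1 implicants → -001  -100(✓)  -110(✓)  -111(✓)  0-00(✓)  0-01(✓)  0-11(✓)  00-1(✓)  000-(✓)  01-0(✓)  01-1(✓)  010-(✓)  011-(✓)  11-0(✓)  111-(✓)
size-2^2 implicants → -1-0  -11-  0--1  0-0-  01--
Unchecked terms (primes): -001, -1-0, -11-, 0--1, 0-0-, 01--
Minterm coverage:
  m0 ⊆ 0-0- [E]
  m3 ⊆ 0--1 [E]
  m4 ⊆ -1-0,0-0-,01--
  m5 ⊆ 0--1,0-0-,01--
  m6 ⊆ -1-0,-11-,01--
  m12 ⊆ -1-0 [E]
  m14 ⊆ -1-0,-11-
  m15 ⊆ -11- [E]
E = {-1-0, -11-, 0--1, 0-0-}

4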